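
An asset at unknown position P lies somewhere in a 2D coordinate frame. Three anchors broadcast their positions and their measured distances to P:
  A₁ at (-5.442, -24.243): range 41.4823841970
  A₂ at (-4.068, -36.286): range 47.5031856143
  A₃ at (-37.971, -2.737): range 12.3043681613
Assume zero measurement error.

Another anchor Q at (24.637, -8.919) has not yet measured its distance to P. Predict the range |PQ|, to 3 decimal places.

70.006

eq1: (x + 5.442)² + (y + 24.243)² = 41.4823841970²
eq2: (x + 4.068)² + (y + 36.286)² = 47.5031856143²
eq3: (x + 37.971)² + (y + 2.737)² = 12.3043681613²
eq2−eq1, eq2−eq3 (x²,y² cancel):
  -2.748·x + 24.086·y = -180.119562
  -67.806·x + 67.098·y = 2221.220758
det = -2.748·67.098 − 24.086·-67.806 = 1448.790012
x = (-180.119562·67.098 − 24.086·2221.220758) / 1448.790012 = -45.269490
y = (-2.748·2221.220758 − -180.119562·-67.806) / 1448.790012 = -12.643034
|P − Q| = √((-45.269490 − 24.637)² + (-12.643034 − -8.919)²) = 70.005613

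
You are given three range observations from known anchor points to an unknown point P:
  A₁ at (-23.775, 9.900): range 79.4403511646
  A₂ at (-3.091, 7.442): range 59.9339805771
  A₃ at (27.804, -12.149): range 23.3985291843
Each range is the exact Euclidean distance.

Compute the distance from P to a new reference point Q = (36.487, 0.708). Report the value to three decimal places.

26.612

eq1: (x + 23.775)² + (y − 9.900)² = 79.4403511646²
eq2: (x + 3.091)² + (y − 7.442)² = 59.9339805771²
eq3: (x − 27.804)² + (y + 12.149)² = 23.3985291843²
eq2−eq1, eq2−eq3 (x²,y² cancel):
  -41.368·x + 4.916·y = -2120.364385
  61.790·x − 39.182·y = 3900.313832
det = -41.368·-39.182 − 4.916·61.790 = 1317.121336
x = (-2120.364385·-39.182 − 4.916·3900.313832) / 1317.121336 = 48.519580
y = (-41.368·3900.313832 − -2120.364385·61.790) / 1317.121336 = -23.028150
|P − Q| = √((48.519580 − 36.487)² + (-23.028150 − 0.708)²) = 26.611798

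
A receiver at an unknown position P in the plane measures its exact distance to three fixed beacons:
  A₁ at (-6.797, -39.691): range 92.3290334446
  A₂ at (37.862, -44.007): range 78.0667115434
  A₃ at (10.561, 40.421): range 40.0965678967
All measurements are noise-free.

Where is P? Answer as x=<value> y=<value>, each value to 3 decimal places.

x=49.986 y=33.113

eq1: (x + 6.797)² + (y + 39.691)² = 92.3290334446²
eq2: (x − 37.862)² + (y + 44.007)² = 78.0667115434²
eq3: (x − 10.561)² + (y − 40.421)² = 40.0965678967²
eq1−eq3, eq1−eq2 (x²,y² cancel):
  34.716·x + 160.224·y = 7040.732932
  89.318·x − 8.632·y = 4178.811369
det = 34.716·-8.632 − 160.224·89.318 = -14610.555744
x = (7040.732932·-8.632 − 160.224·4178.811369) / -14610.555744 = 49.985880
y = (34.716·4178.811369 − 7040.732932·89.318) / -14610.555744 = 33.112537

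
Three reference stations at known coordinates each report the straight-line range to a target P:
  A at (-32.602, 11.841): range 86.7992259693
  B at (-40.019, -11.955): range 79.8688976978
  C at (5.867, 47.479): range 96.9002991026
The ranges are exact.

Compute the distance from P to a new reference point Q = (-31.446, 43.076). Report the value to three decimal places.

eq1: (x + 32.602)² + (y − 11.841)² = 86.7992259693²
eq2: (x + 40.019)² + (y + 11.955)² = 79.8688976978²
eq3: (x − 5.867)² + (y − 47.479)² = 96.9002991026²
eq1−eq2, eq1−eq3 (x²,y² cancel):
  -14.834·x − 47.592·y = 1696.407510
  76.938·x + 71.276·y = -769.984892
det = -14.834·71.276 − -47.592·76.938 = 2604.325112
x = (1696.407510·71.276 − -47.592·-769.984892) / 2604.325112 = 32.356951
y = (-14.834·-769.984892 − 1696.407510·76.938) / 2604.325112 = -45.730176
|P − Q| = √((32.356951 − -31.446)² + (-45.730176 − 43.076)²) = 109.349684

109.350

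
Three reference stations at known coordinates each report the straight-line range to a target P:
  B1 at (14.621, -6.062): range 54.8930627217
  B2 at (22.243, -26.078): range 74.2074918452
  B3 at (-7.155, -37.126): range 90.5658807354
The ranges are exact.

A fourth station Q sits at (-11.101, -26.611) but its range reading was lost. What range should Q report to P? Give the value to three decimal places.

eq1: (x − 14.621)² + (y + 6.062)² = 54.8930627217²
eq2: (x − 22.243)² + (y + 26.078)² = 74.2074918452²
eq3: (x + 7.155)² + (y + 37.126)² = 90.5658807354²
eq2−eq3, eq2−eq1 (x²,y² cancel):
  -58.796·x − 22.096·y = -2440.706139
  -15.244·x + 40.032·y = 1569.211863
det = -58.796·40.032 − -22.096·-15.244 = -2690.552896
x = (-2440.706139·40.032 − -22.096·1569.211863) / -2690.552896 = 23.427543
y = (-58.796·1569.211863 − -2440.706139·-15.244) / -2690.552896 = 48.120037
|P − Q| = √((23.427543 − -11.101)² + (48.120037 − -26.611)²) = 82.322222

82.322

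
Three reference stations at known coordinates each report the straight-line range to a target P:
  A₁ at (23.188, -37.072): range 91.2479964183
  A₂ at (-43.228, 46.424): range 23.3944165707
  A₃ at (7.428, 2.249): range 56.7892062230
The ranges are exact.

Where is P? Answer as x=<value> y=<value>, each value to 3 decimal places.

eq1: (x − 23.188)² + (y + 37.072)² = 91.2479964183²
eq2: (x + 43.228)² + (y − 46.424)² = 23.3944165707²
eq3: (x − 7.428)² + (y − 2.249)² = 56.7892062230²
eq3−eq2, eq3−eq1 (x²,y² cancel):
  -101.312·x + 88.350·y = 6641.329792
  31.520·x − 78.642·y = -3249.399564
det = -101.312·-78.642 − 88.350·31.520 = 5182.586304
x = (6641.329792·-78.642 − 88.350·-3249.399564) / 5182.586304 = -45.383326
y = (-101.312·-3249.399564 − 6641.329792·31.520) / 5182.586304 = 23.129080

x=-45.383 y=23.129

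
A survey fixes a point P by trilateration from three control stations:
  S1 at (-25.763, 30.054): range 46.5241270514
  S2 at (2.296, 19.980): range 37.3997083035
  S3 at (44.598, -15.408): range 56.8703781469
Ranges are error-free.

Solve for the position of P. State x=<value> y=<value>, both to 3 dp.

eq1: (x + 25.763)² + (y − 30.054)² = 46.5241270514²
eq2: (x − 2.296)² + (y − 19.980)² = 37.3997083035²
eq3: (x − 44.598)² + (y + 15.408)² = 56.8703781469²
eq2−eq1, eq2−eq3 (x²,y² cancel):
  -56.118·x + 20.148·y = 396.746852
  84.604·x − 70.776·y = -13.585677
det = -56.118·-70.776 − 20.148·84.604 = 2267.206176
x = (396.746852·-70.776 − 20.148·-13.585677) / 2267.206176 = -12.264624
y = (-56.118·-13.585677 − 396.746852·84.604) / 2267.206176 = -14.468896

x=-12.265 y=-14.469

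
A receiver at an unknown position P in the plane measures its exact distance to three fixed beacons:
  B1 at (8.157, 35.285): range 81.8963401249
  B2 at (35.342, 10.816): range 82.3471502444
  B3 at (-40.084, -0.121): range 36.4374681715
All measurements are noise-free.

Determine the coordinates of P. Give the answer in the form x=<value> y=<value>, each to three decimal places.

eq1: (x − 8.157)² + (y − 35.285)² = 81.8963401249²
eq2: (x − 35.342)² + (y − 10.816)² = 82.3471502444²
eq3: (x + 40.084)² + (y + 0.121)² = 36.4374681715²
eq3−eq1, eq3−eq2 (x²,y² cancel):
  96.482·x + 70.812·y = -5674.495262
  150.852·x + 21.874·y = -5694.062944
det = 96.482·21.874 − 70.812·150.852 = -8571.684556
x = (-5674.495262·21.874 − 70.812·-5694.062944) / -8571.684556 = -32.558836
y = (96.482·-5694.062944 − -5674.495262·150.852) / -8571.684556 = -35.772942

x=-32.559 y=-35.773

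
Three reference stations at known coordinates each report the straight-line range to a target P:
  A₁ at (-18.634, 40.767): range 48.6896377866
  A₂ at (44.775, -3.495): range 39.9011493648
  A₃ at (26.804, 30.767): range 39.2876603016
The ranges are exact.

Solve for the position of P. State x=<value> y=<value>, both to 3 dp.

eq1: (x + 18.634)² + (y − 40.767)² = 48.6896377866²
eq2: (x − 44.775)² + (y + 3.495)² = 39.9011493648²
eq3: (x − 26.804)² + (y − 30.767)² = 39.2876603016²
eq3−eq2, eq3−eq1 (x²,y² cancel):
  35.942·x − 68.524·y = 303.371476
  -90.876·x + 20.000·y = -483.049036
det = 35.942·20.000 − -68.524·-90.876 = -5508.347024
x = (303.371476·20.000 − -68.524·-483.049036) / -5508.347024 = 4.907647
y = (35.942·-483.049036 − 303.371476·-90.876) / -5508.347024 = -1.853085

x=4.908 y=-1.853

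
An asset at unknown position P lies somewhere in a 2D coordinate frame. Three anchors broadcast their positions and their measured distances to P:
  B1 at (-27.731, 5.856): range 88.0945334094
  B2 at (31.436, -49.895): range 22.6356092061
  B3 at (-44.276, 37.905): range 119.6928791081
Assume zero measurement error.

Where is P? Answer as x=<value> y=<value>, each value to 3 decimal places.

eq1: (x + 27.731)² + (y − 5.856)² = 88.0945334094²
eq2: (x − 31.436)² + (y + 49.895)² = 22.6356092061²
eq3: (x + 44.276)² + (y − 37.905)² = 119.6928791081²
eq3−eq2, eq3−eq1 (x²,y² cancel):
  151.424·x − 175.600·y = 13894.594425
  33.090·x − 64.098·y = 3971.886389
det = 151.424·-64.098 − -175.600·33.090 = -3895.371552
x = (13894.594425·-64.098 − -175.600·3971.886389) / -3895.371552 = 49.585119
y = (151.424·3971.886389 − 13894.594425·33.090) / -3895.371552 = -36.367980

x=49.585 y=-36.368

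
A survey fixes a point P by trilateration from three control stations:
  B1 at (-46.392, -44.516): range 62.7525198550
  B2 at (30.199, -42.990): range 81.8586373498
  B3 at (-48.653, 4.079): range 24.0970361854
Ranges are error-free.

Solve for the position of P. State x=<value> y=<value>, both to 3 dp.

eq1: (x + 46.392)² + (y + 44.516)² = 62.7525198550²
eq2: (x − 30.199)² + (y + 42.990)² = 81.8586373498²
eq3: (x + 48.653)² + (y − 4.079)² = 24.0970361854²
eq2−eq1, eq2−eq3 (x²,y² cancel):
  -153.182·x − 3.052·y = 4136.729980
  -157.704·x + 94.138·y = 5743.802305
det = -153.182·94.138 − -3.052·-157.704 = -14901.559724
x = (4136.729980·94.138 − -3.052·5743.802305) / -14901.559724 = -27.309461
y = (-153.182·5743.802305 − 4136.729980·-157.704) / -14901.559724 = 15.264728

x=-27.309 y=15.265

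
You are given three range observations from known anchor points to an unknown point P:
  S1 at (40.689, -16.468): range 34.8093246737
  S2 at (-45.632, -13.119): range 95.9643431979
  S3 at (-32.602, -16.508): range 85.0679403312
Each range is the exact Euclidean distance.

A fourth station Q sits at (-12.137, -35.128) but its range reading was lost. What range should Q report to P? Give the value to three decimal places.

78.153

eq1: (x − 40.689)² + (y + 16.468)² = 34.8093246737²
eq2: (x + 45.632)² + (y + 13.119)² = 95.9643431979²
eq3: (x + 32.602)² + (y + 16.508)² = 85.0679403312²
eq2−eq1, eq2−eq3 (x²,y² cancel):
  172.642·x − 6.698·y = 7669.868241
  26.060·x − 6.778·y = 1053.617576
det = 172.642·-6.778 − -6.698·26.060 = -995.617596
x = (7669.868241·-6.778 − -6.698·1053.617576) / -995.617596 = 45.127001
y = (172.642·1053.617576 − 7669.868241·26.060) / -995.617596 = 18.057255
|P − Q| = √((45.127001 − -12.137)² + (18.057255 − -35.128)²) = 78.152653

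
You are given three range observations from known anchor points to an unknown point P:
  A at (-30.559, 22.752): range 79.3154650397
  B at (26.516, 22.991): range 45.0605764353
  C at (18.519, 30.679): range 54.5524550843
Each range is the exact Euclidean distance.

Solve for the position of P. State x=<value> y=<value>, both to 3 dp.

eq1: (x + 30.559)² + (y − 22.752)² = 79.3154650397²
eq2: (x − 26.516)² + (y − 22.991)² = 45.0605764353²
eq3: (x − 18.519)² + (y − 30.679)² = 54.5524550843²
eq2−eq3, eq2−eq1 (x²,y² cancel):
  -15.994·x + 15.376·y = -893.044742
  -114.150·x − 0.478·y = -4040.665798
det = -15.994·-0.478 − 15.376·-114.150 = 1762.815532
x = (-893.044742·-0.478 − 15.376·-4040.665798) / 1762.815532 = 35.486500
y = (-15.994·-4040.665798 − -893.044742·-114.150) / 1762.815532 = -21.167642

x=35.486 y=-21.168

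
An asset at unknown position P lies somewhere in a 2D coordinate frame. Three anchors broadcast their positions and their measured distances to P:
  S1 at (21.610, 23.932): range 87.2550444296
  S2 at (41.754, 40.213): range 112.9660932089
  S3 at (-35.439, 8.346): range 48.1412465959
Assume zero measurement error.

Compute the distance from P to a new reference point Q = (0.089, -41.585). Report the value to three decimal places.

38.202

eq1: (x − 21.610)² + (y − 23.932)² = 87.2550444296²
eq2: (x − 41.754)² + (y − 40.213)² = 112.9660932089²
eq3: (x + 35.439)² + (y − 8.346)² = 48.1412465959²
eq1−eq3, eq1−eq2 (x²,y² cancel):
  -114.098·x − 31.172·y = 5581.708868
  40.288·x + 32.562·y = -2827.146275
det = -114.098·32.562 − -31.172·40.288 = -2459.401540
x = (5581.708868·32.562 − -31.172·-2827.146275) / -2459.401540 = -38.067716
y = (-114.098·-2827.146275 − 5581.708868·40.288) / -2459.401540 = -39.723423
|P − Q| = √((-38.067716 − 0.089)² + (-39.723423 − -41.585)²) = 38.202100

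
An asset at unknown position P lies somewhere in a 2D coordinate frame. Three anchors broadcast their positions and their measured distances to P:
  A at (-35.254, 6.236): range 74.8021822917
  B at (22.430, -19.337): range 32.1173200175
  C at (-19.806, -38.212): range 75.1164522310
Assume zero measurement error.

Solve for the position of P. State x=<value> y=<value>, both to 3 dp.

eq1: (x + 35.254)² + (y − 6.236)² = 74.8021822917²
eq2: (x − 22.430)² + (y + 19.337)² = 32.1173200175²
eq3: (x + 19.806)² + (y + 38.212)² = 75.1164522310²
eq3−eq1, eq3−eq2 (x²,y² cancel):
  -30.896·x + 88.896·y = -523.587448
  84.472·x + 37.750·y = 3635.549040
det = -30.896·37.750 − 88.896·84.472 = -8675.546912
x = (-523.587448·37.750 − 88.896·3635.549040) / -8675.546912 = 39.530787
y = (-30.896·3635.549040 − -523.587448·84.472) / -8675.546912 = 7.849124

x=39.531 y=7.849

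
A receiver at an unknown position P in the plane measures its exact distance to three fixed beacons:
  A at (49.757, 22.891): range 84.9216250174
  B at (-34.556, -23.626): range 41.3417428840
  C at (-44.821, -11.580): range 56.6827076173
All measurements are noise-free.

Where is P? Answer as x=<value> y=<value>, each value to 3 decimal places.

x=0.174 y=-46.053

eq1: (x − 49.757)² + (y − 22.891)² = 84.9216250174²
eq2: (x + 34.556)² + (y + 23.626)² = 41.3417428840²
eq3: (x + 44.821)² + (y + 11.580)² = 56.6827076173²
eq1−eq3, eq1−eq2 (x²,y² cancel):
  -189.156·x − 68.942·y = 3142.014564
  -168.626·x − 93.034·y = 4255.090773
det = -189.156·-93.034 − -68.942·-168.626 = 5972.525612
x = (3142.014564·-93.034 − -68.942·4255.090773) / 5972.525612 = 0.174178
y = (-189.156·4255.090773 − 3142.014564·-168.626) / 5972.525612 = -46.052645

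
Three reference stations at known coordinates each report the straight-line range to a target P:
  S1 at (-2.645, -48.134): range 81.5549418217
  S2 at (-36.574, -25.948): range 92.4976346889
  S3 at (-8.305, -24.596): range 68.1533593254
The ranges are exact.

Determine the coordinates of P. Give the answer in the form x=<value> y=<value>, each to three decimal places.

eq1: (x + 2.645)² + (y + 48.134)² = 81.5549418217²
eq2: (x + 36.574)² + (y + 25.948)² = 92.4976346889²
eq3: (x + 8.305)² + (y + 24.596)² = 68.1533593254²
eq3−eq1, eq3−eq2 (x²,y² cancel):
  11.320·x − 47.076·y = -356.386408
  -56.538·x − 2.704·y = -2573.912097
det = 11.320·-2.704 − -47.076·-56.538 = -2692.192168
x = (-356.386408·-2.704 − -47.076·-2573.912097) / -2692.192168 = 44.649791
y = (11.320·-2573.912097 − -356.386408·-56.538) / -2692.192168 = 18.307036

x=44.650 y=18.307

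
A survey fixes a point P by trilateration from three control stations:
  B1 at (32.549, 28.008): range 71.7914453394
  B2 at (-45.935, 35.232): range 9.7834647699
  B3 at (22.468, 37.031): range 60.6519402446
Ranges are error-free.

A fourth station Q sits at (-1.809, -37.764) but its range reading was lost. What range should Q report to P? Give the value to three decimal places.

86.727

eq1: (x − 32.549)² + (y − 28.008)² = 71.7914453394²
eq2: (x + 45.935)² + (y − 35.232)² = 9.7834647699²
eq3: (x − 22.468)² + (y − 37.031)² = 60.6519402446²
eq2−eq1, eq2−eq3 (x²,y² cancel):
  156.968·x − 14.448·y = -6565.728025
  136.806·x + 3.598·y = -5058.153737
det = 156.968·3.598 − -14.448·136.806 = 2541.343952
x = (-6565.728025·3.598 − -14.448·-5058.153737) / 2541.343952 = -38.052187
y = (156.968·-5058.153737 − -6565.728025·136.806) / 2541.343952 = 41.026604
|P − Q| = √((-38.052187 − -1.809)² + (41.026604 − -37.764)²) = 86.726743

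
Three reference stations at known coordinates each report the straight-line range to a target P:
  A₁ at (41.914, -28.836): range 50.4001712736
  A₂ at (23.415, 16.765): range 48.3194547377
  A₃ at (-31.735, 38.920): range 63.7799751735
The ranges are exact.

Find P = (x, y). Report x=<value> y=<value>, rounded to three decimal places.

x=-7.736 y=-20.173

eq1: (x − 41.914)² + (y + 28.836)² = 50.4001712736²
eq2: (x − 23.415)² + (y − 16.765)² = 48.3194547377²
eq3: (x + 31.735)² + (y − 38.920)² = 63.7799751735²
eq2−eq1, eq2−eq3 (x²,y² cancel):
  36.998·x − 91.202·y = 1553.563284
  -110.300·x + 44.310·y = -40.566352
det = 36.998·44.310 − -91.202·-110.300 = -8420.199220
x = (1553.563284·44.310 − -91.202·-40.566352) / -8420.199220 = -7.735999
y = (36.998·-40.566352 − 1553.563284·-110.300) / -8420.199220 = -20.172582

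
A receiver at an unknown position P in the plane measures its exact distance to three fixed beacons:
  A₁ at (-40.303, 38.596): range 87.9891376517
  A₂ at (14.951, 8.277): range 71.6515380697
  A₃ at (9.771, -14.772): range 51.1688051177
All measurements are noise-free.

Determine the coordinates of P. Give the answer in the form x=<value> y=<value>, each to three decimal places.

eq1: (x + 40.303)² + (y − 38.596)² = 87.9891376517²
eq2: (x − 14.951)² + (y − 8.277)² = 71.6515380697²
eq3: (x − 9.771)² + (y + 14.772)² = 51.1688051177²
eq2−eq1, eq2−eq3 (x²,y² cancel):
  -110.508·x + 60.638·y = 213.796458
  -10.360·x − 46.098·y = 2537.339586
det = -110.508·-46.098 − 60.638·-10.360 = 5722.407464
x = (213.796458·-46.098 − 60.638·2537.339586) / 5722.407464 = -28.609425
y = (-110.508·2537.339586 − 213.796458·-10.360) / 5722.407464 = -48.612650

x=-28.609 y=-48.613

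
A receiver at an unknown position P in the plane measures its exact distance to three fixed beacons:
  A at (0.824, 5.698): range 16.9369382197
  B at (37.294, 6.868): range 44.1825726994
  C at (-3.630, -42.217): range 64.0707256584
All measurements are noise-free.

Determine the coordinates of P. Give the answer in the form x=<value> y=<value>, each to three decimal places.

x=-4.271 y=21.851

eq1: (x − 0.824)² + (y − 5.698)² = 16.9369382197²
eq2: (x − 37.294)² + (y − 6.868)² = 44.1825726994²
eq3: (x + 3.630)² + (y + 42.217)² = 64.0707256584²
eq2−eq1, eq2−eq3 (x²,y² cancel):
  -72.940·x − 2.340·y = 260.374174
  -81.848·x − 98.170·y = -1795.518027
det = -72.940·-98.170 − -2.340·-81.848 = 6968.995480
x = (260.374174·-98.170 − -2.340·-1795.518027) / 6968.995480 = -4.270694
y = (-72.940·-1795.518027 − 260.374174·-81.848) / 6968.995480 = 21.850522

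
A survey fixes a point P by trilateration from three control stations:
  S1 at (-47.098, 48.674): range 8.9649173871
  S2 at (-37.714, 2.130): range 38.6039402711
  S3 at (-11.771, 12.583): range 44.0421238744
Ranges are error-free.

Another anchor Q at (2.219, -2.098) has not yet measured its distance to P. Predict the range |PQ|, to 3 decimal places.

64.175

eq1: (x + 47.098)² + (y − 48.674)² = 8.9649173871²
eq2: (x + 37.714)² + (y − 2.130)² = 38.6039402711²
eq3: (x + 11.771)² + (y − 12.583)² = 44.0421238744²
eq1−eq2, eq1−eq3 (x²,y² cancel):
  18.768·x − 93.088·y = -4570.391645
  70.654·x − 72.182·y = -6149.830482
det = 18.768·-72.182 − -93.088·70.654 = 5222.327776
x = (-4570.391645·-72.182 − -93.088·-6149.830482) / 5222.327776 = -46.449672
y = (18.768·-6149.830482 − -4570.391645·70.654) / 5222.327776 = 39.732556
|P − Q| = √((-46.449672 − 2.219)² + (39.732556 − -2.098)²) = 64.175034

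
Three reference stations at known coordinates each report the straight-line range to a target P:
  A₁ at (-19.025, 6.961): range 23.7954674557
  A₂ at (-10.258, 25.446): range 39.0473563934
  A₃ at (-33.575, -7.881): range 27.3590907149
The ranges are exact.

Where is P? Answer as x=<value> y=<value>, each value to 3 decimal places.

x=-6.788 y=-13.447

eq1: (x + 19.025)² + (y − 6.961)² = 23.7954674557²
eq2: (x + 10.258)² + (y − 25.446)² = 39.0473563934²
eq3: (x + 33.575)² + (y + 7.881)² = 27.3590907149²
eq2−eq3, eq2−eq1 (x²,y² cancel):
  -46.634·x − 66.654·y = 1212.841503
  -17.534·x − 36.970·y = 616.152436
det = -46.634·-36.970 − -66.654·-17.534 = 555.347744
x = (1212.841503·-36.970 − -66.654·616.152436) / 555.347744 = -6.788046
y = (-46.634·616.152436 − 1212.841503·-17.534) / 555.347744 = -13.446872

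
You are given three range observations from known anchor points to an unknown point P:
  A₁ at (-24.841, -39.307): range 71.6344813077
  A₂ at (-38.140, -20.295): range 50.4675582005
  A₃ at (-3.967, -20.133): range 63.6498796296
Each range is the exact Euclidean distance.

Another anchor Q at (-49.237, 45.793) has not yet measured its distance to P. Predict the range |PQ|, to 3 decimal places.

16.958

eq1: (x + 24.841)² + (y + 39.307)² = 71.6344813077²
eq2: (x + 38.140)² + (y + 20.295)² = 50.4675582005²
eq3: (x + 3.967)² + (y + 20.133)² = 63.6498796296²
eq2−eq3, eq2−eq1 (x²,y² cancel):
  68.346·x + 0.324·y = -2949.804593
  26.598·x − 38.024·y = -2288.955576
det = 68.346·-38.024 − 0.324·26.598 = -2607.406056
x = (-2949.804593·-38.024 − 0.324·-2288.955576) / -2607.406056 = -43.301653
y = (68.346·-2288.955576 − -2949.804593·26.598) / -2607.406056 = 29.907906
|P − Q| = √((-43.301653 − -49.237)² + (29.907906 − 45.793)²) = 16.957729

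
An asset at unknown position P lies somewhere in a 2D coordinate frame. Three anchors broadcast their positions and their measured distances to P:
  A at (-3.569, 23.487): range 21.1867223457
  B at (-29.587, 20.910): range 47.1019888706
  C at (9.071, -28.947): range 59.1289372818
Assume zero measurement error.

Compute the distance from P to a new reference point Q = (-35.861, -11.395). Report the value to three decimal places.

eq1: (x + 3.569)² + (y − 23.487)² = 21.1867223457²
eq2: (x + 29.587)² + (y − 20.910)² = 47.1019888706²
eq3: (x − 9.071)² + (y + 28.947)² = 59.1289372818²
eq3−eq1, eq3−eq2 (x²,y² cancel):
  -25.280·x + 104.868·y = 2691.519100
  -77.316·x + 99.714·y = 1670.040688
det = -25.280·99.714 − 104.868·-77.316 = 5587.204368
x = (2691.519100·99.714 − 104.868·1670.040688) / 5587.204368 = 16.689618
y = (-25.280·1670.040688 − 2691.519100·-77.316) / 5587.204368 = 29.689063
|P − Q| = √((16.689618 − -35.861)² + (29.689063 − -11.395)²) = 66.704331

66.704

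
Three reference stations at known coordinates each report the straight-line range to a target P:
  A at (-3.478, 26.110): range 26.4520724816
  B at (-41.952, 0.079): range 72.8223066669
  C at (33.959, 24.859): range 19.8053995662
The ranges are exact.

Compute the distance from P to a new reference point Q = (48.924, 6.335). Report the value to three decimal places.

43.544

eq1: (x + 3.478)² + (y − 26.110)² = 26.4520724816²
eq2: (x + 41.952)² + (y − 0.079)² = 72.8223066669²
eq3: (x − 33.959)² + (y − 24.859)² = 19.8053995662²
eq3−eq1, eq3−eq2 (x²,y² cancel):
  -74.874·x + 2.502·y = -1384.813265
  -151.822·x − 49.560·y = -4922.041513
det = -74.874·-49.560 − 2.502·-151.822 = 4090.614084
x = (-1384.813265·-49.560 − 2.502·-4922.041513) / 4090.614084 = 19.788299
y = (-74.874·-4922.041513 − -1384.813265·-151.822) / 4090.614084 = 38.695368
|P − Q| = √((19.788299 − 48.924)² + (38.695368 − 6.335)²) = 43.544029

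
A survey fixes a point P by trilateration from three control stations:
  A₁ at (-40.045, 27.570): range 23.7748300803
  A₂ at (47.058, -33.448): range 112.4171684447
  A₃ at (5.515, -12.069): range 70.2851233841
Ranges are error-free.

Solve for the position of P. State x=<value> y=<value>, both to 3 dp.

eq1: (x + 40.045)² + (y − 27.570)² = 23.7748300803²
eq2: (x − 47.058)² + (y + 33.448)² = 112.4171684447²
eq3: (x − 5.515)² + (y + 12.069)² = 70.2851233841²
eq3−eq2, eq3−eq1 (x²,y² cancel):
  83.086·x − 42.758·y = -4540.473110
  -91.120·x + 79.278·y = 6562.386963
det = 83.086·79.278 − -42.758·-91.120 = 2690.782948
x = (-4540.473110·79.278 − -42.758·6562.386963) / 2690.782948 = -29.495164
y = (83.086·6562.386963 − -4540.473110·-91.120) / 2690.782948 = 48.875950

x=-29.495 y=48.876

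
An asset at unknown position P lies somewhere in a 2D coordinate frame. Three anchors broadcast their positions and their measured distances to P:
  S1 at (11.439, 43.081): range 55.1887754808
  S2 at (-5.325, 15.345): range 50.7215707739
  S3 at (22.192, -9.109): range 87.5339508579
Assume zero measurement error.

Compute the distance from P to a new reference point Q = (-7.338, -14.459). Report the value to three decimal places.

72.838

eq1: (x − 11.439)² + (y − 43.081)² = 55.1887754808²
eq2: (x + 5.325)² + (y − 15.345)² = 50.7215707739²
eq3: (x − 22.192)² + (y + 9.109)² = 87.5339508579²
eq2−eq1, eq2−eq3 (x²,y² cancel):
  33.528·x + 55.472·y = 1249.875435
  55.034·x − 48.908·y = -4777.880716
det = 33.528·-48.908 − 55.472·55.034 = -4692.633472
x = (1249.875435·-48.908 − 55.472·-4777.880716) / -4692.633472 = -43.453147
y = (33.528·-4777.880716 − 1249.875435·55.034) / -4692.633472 = 48.795294
|P − Q| = √((-43.453147 − -7.338)² + (48.795294 − -14.459)²) = 72.838242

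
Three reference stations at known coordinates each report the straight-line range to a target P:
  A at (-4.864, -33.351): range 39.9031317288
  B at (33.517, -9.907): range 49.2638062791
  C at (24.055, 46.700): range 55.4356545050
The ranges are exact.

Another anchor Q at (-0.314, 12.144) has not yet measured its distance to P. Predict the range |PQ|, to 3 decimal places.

14.440

eq1: (x + 4.864)² + (y + 33.351)² = 39.9031317288²
eq2: (x − 33.517)² + (y + 9.907)² = 49.2638062791²
eq3: (x − 24.055)² + (y − 46.700)² = 55.4356545050²
eq2−eq1, eq2−eq3 (x²,y² cancel):
  -76.762·x − 46.888·y = 749.072446
  -18.924·x + 113.214·y = 891.805906
det = -76.762·113.214 − -46.888·-18.924 = -9577.841580
x = (749.072446·113.214 − -46.888·891.805906) / -9577.841580 = -13.220148
y = (-76.762·891.805906 − 749.072446·-18.924) / -9577.841580 = 5.667389
|P − Q| = √((-13.220148 − -0.314)² + (5.667389 − 12.144)²) = 14.440053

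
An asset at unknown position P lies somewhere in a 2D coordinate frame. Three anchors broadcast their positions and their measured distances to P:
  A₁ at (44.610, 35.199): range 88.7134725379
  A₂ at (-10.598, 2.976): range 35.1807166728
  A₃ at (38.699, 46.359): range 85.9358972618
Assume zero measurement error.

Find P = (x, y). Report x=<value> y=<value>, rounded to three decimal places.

x=-42.417 y=17.984

eq1: (x − 44.610)² + (y − 35.199)² = 88.7134725379²
eq2: (x + 10.598)² + (y − 2.976)² = 35.1807166728²
eq3: (x − 38.699)² + (y − 46.359)² = 85.9358972618²
eq1−eq3, eq1−eq2 (x²,y² cancel):
  -11.822·x + 22.320·y = 902.849553
  -110.416·x − 64.446·y = 3524.549863
det = -11.822·-64.446 − 22.320·-110.416 = 3226.365732
x = (902.849553·-64.446 − 22.320·3524.549863) / 3226.365732 = -42.417074
y = (-11.822·3524.549863 − 902.849553·-110.416) / 3226.365732 = 17.983642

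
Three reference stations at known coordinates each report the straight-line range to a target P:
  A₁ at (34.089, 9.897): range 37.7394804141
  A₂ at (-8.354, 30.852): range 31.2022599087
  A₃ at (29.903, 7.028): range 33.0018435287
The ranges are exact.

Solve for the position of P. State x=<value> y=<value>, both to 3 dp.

x=-2.390 y=0.225

eq1: (x − 34.089)² + (y − 9.897)² = 37.7394804141²
eq2: (x + 8.354)² + (y − 30.852)² = 31.2022599087²
eq3: (x − 29.903)² + (y − 7.028)² = 33.0018435287²
eq1−eq2, eq1−eq3 (x²,y² cancel):
  -84.886·x + 41.910·y = 212.312049
  -8.372·x − 5.738·y = 18.718369
det = -84.886·-5.738 − 41.910·-8.372 = 837.946388
x = (212.312049·-5.738 − 41.910·18.718369) / 837.946388 = -2.390050
y = (-84.886·18.718369 − 212.312049·-8.372) / 837.946388 = 0.225013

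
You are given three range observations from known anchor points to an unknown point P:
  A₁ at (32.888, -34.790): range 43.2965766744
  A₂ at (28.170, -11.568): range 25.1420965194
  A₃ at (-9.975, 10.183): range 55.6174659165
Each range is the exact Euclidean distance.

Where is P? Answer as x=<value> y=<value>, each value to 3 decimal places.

eq1: (x − 32.888)² + (y + 34.790)² = 43.2965766744²
eq2: (x − 28.170)² + (y + 11.568)² = 25.1420965194²
eq3: (x + 9.975)² + (y − 10.183)² = 55.6174659165²
eq3−eq1, eq3−eq2 (x²,y² cancel):
  85.726·x − 89.946·y = 3307.479493
  76.290·x − 43.502·y = 3185.350908
det = 85.726·-43.502 − -89.946·76.290 = 3132.727888
x = (3307.479493·-43.502 − -89.946·3185.350908) / 3132.727888 = 45.528244
y = (85.726·3185.350908 − 3307.479493·76.290) / 3132.727888 = 6.620358

x=45.528 y=6.620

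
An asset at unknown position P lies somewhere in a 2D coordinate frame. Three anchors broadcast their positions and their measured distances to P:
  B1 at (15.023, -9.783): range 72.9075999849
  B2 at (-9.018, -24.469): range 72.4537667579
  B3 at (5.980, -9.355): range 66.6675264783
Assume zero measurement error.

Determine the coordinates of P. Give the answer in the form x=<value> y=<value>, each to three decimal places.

x=-35.162 y=43.103

eq1: (x − 15.023)² + (y + 9.783)² = 72.9075999849²
eq2: (x + 9.018)² + (y + 24.469)² = 72.4537667579²
eq3: (x − 5.980)² + (y + 9.355)² = 66.6675264783²
eq2−eq1, eq2−eq3 (x²,y² cancel):
  48.082·x + 29.372·y = -424.628485
  29.996·x + 30.228·y = 248.209371
det = 48.082·30.228 − 29.372·29.996 = 572.380184
x = (-424.628485·30.228 − 29.372·248.209371) / 572.380184 = -35.162076
y = (48.082·248.209371 − -424.628485·29.996) / 572.380184 = 43.103447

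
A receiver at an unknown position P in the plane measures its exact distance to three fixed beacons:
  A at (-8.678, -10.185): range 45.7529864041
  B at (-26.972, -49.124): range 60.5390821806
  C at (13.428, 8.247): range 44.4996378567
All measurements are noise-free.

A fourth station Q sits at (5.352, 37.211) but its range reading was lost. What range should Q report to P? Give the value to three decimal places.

74.392

eq1: (x + 8.678)² + (y + 10.185)² = 45.7529864041²
eq2: (x + 26.972)² + (y + 49.124)² = 60.5390821806²
eq3: (x − 13.428)² + (y − 8.247)² = 44.4996378567²
eq2−eq1, eq2−eq3 (x²,y² cancel):
  36.588·x + 77.878·y = -1389.969545
  80.800·x + 114.742·y = -1207.569265
det = 36.588·114.742 − 77.878·80.800 = -2094.362104
x = (-1389.969545·114.742 − 77.878·-1207.569265) / -2094.362104 = 31.248086
y = (36.588·-1207.569265 − -1389.969545·80.800) / -2094.362104 = -32.528757
|P − Q| = √((31.248086 − 5.352)² + (-32.528757 − 37.211)²) = 74.392479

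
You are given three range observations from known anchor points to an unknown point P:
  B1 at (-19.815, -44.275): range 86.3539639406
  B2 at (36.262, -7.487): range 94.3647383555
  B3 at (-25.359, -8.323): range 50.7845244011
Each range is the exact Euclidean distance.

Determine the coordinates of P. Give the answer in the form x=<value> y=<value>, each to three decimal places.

x=-46.496 y=37.854

eq1: (x + 19.815)² + (y + 44.275)² = 86.3539639406²
eq2: (x − 36.262)² + (y + 7.487)² = 94.3647383555²
eq3: (x + 25.359)² + (y + 8.323)² = 50.7845244011²
eq1−eq2, eq1−eq3 (x²,y² cancel):
  112.154·x + 73.576·y = -2429.618794
  -11.088·x + 71.904·y = 3237.380530
det = 112.154·71.904 − 73.576·-11.088 = 8880.131904
x = (-2429.618794·71.904 − 73.576·3237.380530) / 8880.131904 = -46.496248
y = (112.154·3237.380530 − -2429.618794·-11.088) / 8880.131904 = 37.853668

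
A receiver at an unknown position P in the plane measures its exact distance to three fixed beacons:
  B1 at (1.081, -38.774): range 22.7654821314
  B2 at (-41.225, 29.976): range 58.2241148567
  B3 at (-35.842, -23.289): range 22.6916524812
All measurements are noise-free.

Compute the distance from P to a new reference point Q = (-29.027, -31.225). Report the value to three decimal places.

eq1: (x − 1.081)² + (y + 38.774)² = 22.7654821314²
eq2: (x + 41.225)² + (y − 29.976)² = 58.2241148567²
eq3: (x + 35.842)² + (y + 23.289)² = 22.6916524812²
eq3−eq1, eq3−eq2 (x²,y² cancel):
  73.846·x − 30.970·y = -325.790932
  -10.766·x + 106.530·y = -2104.101743
det = 73.846·106.530 − -30.970·-10.766 = 7533.391360
x = (-325.790932·106.530 − -30.970·-2104.101743) / 7533.391360 = -13.257049
y = (73.846·-2104.101743 − -325.790932·-10.766) / 7533.391360 = -21.091027
|P − Q| = √((-13.257049 − -29.027)² + (-21.091027 − -31.225)²) = 18.745366

18.745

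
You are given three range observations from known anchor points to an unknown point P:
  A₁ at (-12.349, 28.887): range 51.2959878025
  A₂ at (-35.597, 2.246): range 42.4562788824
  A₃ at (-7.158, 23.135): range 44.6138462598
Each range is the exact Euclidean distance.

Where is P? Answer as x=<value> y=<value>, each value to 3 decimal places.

x=-0.006 y=-20.902

eq1: (x + 12.349)² + (y − 28.887)² = 51.2959878025²
eq2: (x + 35.597)² + (y − 2.246)² = 42.4562788824²
eq3: (x + 7.158)² + (y − 23.135)² = 44.6138462598²
eq1−eq2, eq1−eq3 (x²,y² cancel):
  -46.496·x − 53.282·y = 1113.977103
  10.382·x − 11.504·y = 240.391706
det = -46.496·-11.504 − -53.282·10.382 = 1088.063708
x = (1113.977103·-11.504 − -53.282·240.391706) / 1088.063708 = -0.006104
y = (-46.496·240.391706 − 1113.977103·10.382) / 1088.063708 = -20.901867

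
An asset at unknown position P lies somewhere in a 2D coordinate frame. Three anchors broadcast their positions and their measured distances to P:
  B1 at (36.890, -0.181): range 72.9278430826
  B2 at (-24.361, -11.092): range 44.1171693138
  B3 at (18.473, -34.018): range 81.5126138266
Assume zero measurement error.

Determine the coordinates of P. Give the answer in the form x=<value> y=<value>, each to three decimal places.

x=-28.121 y=32.865

eq1: (x − 36.890)² + (y + 0.181)² = 72.9278430826²
eq2: (x + 24.361)² + (y + 11.092)² = 44.1171693138²
eq3: (x − 18.473)² + (y + 34.018)² = 81.5126138266²
eq3−eq2, eq3−eq1 (x²,y² cancel):
  -85.668·x + 45.852·y = 3915.996317
  36.834·x + 67.674·y = 1188.264724
det = -85.668·67.674 − 45.852·36.834 = -7486.408800
x = (3915.996317·67.674 − 45.852·1188.264724) / -7486.408800 = -28.121203
y = (-85.668·1188.264724 − 3915.996317·36.834) / -7486.408800 = 32.864632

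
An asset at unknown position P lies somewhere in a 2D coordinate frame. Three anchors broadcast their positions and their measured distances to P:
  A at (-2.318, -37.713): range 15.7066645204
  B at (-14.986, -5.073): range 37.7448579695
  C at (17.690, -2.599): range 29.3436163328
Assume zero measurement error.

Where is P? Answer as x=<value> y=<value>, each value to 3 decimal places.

x=12.063 y=-31.398

eq1: (x + 2.318)² + (y + 37.713)² = 15.7066645204²
eq2: (x + 14.986)² + (y + 5.073)² = 37.7448579695²
eq3: (x − 17.690)² + (y + 2.599)² = 29.3436163328²
eq1−eq2, eq1−eq3 (x²,y² cancel):
  -25.336·x + 65.280·y = -2355.302961
  40.016·x + 70.228·y = -1722.301101
det = -25.336·70.228 − 65.280·40.016 = -4391.541088
x = (-2355.302961·70.228 − 65.280·-1722.301101) / -4391.541088 = 12.063282
y = (-25.336·-1722.301101 − -2355.302961·40.016) / -4391.541088 = -31.398095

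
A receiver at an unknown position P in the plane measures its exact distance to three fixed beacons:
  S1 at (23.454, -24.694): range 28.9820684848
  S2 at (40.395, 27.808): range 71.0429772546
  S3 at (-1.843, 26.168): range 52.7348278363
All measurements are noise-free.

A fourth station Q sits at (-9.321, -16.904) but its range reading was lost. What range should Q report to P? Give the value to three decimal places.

eq1: (x − 23.454)² + (y + 24.694)² = 28.9820684848²
eq2: (x − 40.395)² + (y − 27.808)² = 71.0429772546²
eq3: (x + 1.843)² + (y − 26.168)² = 52.7348278363²
eq1−eq3, eq1−eq2 (x²,y² cancel):
  -50.594·x + 101.724·y = -2412.724652
  33.882·x + 105.004·y = -2961.987187
det = -50.594·105.004 − 101.724·33.882 = -8759.184944
x = (-2412.724652·105.004 − 101.724·-2961.987187) / -8759.184944 = -5.475332
y = (-50.594·-2961.987187 − -2412.724652·33.882) / -8759.184944 = -26.441583
|P − Q| = √((-5.475332 − -9.321)² + (-26.441583 − -16.904)²) = 10.283708

10.284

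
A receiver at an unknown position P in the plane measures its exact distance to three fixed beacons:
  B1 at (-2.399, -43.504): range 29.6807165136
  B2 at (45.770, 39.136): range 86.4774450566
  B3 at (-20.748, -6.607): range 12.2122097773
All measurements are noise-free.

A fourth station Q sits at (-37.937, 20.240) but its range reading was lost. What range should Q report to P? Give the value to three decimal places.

eq1: (x + 2.399)² + (y + 43.504)² = 29.6807165136²
eq2: (x − 45.770)² + (y − 39.136)² = 86.4774450566²
eq3: (x + 20.748)² + (y + 6.607)² = 12.2122097773²
eq3−eq1, eq3−eq2 (x²,y² cancel):
  36.698·x − 73.794·y = 692.414399
  133.036·x + 91.486·y = -4176.822993
det = 36.698·91.486 − -73.794·133.036 = 13174.611812
x = (692.414399·91.486 − -73.794·-4176.822993) / 13174.611812 = -18.587132
y = (36.698·-4176.822993 − 692.414399·133.036) / 13174.611812 = -18.626514
|P − Q| = √((-18.587132 − -37.937)² + (-18.626514 − 20.240)²) = 43.416855

43.417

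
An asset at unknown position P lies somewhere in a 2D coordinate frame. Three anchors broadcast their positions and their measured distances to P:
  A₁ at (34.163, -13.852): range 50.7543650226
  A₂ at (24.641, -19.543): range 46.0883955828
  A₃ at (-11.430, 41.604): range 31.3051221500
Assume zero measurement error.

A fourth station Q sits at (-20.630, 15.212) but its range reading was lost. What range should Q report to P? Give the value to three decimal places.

eq1: (x − 34.163)² + (y + 13.852)² = 50.7543650226²
eq2: (x − 24.641)² + (y + 19.543)² = 46.0883955828²
eq3: (x + 11.430)² + (y − 41.604)² = 31.3051221500²
eq2−eq1, eq2−eq3 (x²,y² cancel):
  19.044·x + 11.382·y = -81.984618
  -72.142·x + 122.294·y = 2016.559521
det = 19.044·122.294 − 11.382·-72.142 = 3150.087180
x = (-81.984618·122.294 − 11.382·2016.559521) / 3150.087180 = -10.469141
y = (19.044·2016.559521 − -81.984618·-72.142) / 3150.087180 = 10.313627
|P − Q| = √((-10.469141 − -20.630)² + (10.313627 − 15.212)²) = 11.279943

11.280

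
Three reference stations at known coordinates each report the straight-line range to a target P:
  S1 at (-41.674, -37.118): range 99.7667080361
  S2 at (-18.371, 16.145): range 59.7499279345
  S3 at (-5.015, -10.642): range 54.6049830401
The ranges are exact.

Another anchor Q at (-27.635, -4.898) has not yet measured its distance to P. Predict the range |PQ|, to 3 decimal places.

72.747

eq1: (x + 41.674)² + (y + 37.118)² = 99.7667080361²
eq2: (x + 18.371)² + (y − 16.145)² = 59.7499279345²
eq3: (x + 5.015)² + (y + 10.642)² = 54.6049830401²
eq3−eq2, eq3−eq1 (x²,y² cancel):
  -26.712·x + 53.574·y = -128.597438
  -73.318·x − 52.952·y = -3995.626049
det = -26.712·-52.952 − 53.574·-73.318 = 5342.392356
x = (-128.597438·-52.952 − 53.574·-3995.626049) / 5342.392356 = 41.343119
y = (-26.712·-3995.626049 − -128.597438·-73.318) / 5342.392356 = 18.213311
|P − Q| = √((41.343119 − -27.635)² + (18.213311 − -4.898)²) = 72.746915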